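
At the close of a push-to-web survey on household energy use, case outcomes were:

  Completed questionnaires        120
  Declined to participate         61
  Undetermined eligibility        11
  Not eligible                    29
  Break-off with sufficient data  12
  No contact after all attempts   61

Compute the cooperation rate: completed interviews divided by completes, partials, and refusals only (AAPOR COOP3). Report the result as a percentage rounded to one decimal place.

62.2%

Numerator → 120
Denominator → 120 + 12 + 61 = 193
COOP3 = 120 / 193 = 0.6218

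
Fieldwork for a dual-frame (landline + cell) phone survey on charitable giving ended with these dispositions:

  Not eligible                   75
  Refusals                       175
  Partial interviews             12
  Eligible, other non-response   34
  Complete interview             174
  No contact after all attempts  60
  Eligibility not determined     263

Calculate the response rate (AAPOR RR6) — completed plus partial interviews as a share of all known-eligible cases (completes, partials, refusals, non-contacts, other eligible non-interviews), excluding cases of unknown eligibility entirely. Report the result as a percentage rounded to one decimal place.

Numerator: 174 + 12 = 186
Denom: 174 + 12 + 175 + 60 + 34 = 455
RR6 = 186 / 455 = 0.4088

40.9%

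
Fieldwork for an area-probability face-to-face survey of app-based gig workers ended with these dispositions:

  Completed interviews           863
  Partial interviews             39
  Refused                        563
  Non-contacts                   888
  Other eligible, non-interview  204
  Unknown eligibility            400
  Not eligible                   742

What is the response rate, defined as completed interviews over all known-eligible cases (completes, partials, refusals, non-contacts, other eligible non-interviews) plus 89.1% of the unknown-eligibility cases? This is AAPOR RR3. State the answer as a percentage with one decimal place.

29.6%

Top = 863
Known eligible = 863 + 39 + 563 + 888 + 204 = 2557
e × U = 0.8910 × 400 = 356.40
Base = 2557 + 356.40 = 2913.40
RR3 = 863 / 2913.40 = 0.2962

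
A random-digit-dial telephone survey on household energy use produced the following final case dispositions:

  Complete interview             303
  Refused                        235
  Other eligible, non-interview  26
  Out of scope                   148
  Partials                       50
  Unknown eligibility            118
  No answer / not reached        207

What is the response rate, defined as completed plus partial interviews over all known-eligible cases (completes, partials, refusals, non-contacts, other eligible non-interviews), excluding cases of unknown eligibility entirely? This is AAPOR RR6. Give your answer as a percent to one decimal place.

43.0%

Numerator: 303 + 50 = 353
Base: 303 + 50 + 235 + 207 + 26 = 821
RR6 = 353 / 821 = 0.4300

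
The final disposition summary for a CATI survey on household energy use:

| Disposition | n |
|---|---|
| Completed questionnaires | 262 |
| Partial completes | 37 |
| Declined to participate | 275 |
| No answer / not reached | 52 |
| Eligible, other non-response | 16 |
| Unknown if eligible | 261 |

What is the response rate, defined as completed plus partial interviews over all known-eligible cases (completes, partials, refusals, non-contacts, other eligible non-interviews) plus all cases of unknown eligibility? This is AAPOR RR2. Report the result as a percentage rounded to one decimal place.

Top = 262 + 37 = 299
Denominator = 262 + 37 + 275 + 52 + 16 + 261 = 903
RR2 = 299 / 903 = 0.3311

33.1%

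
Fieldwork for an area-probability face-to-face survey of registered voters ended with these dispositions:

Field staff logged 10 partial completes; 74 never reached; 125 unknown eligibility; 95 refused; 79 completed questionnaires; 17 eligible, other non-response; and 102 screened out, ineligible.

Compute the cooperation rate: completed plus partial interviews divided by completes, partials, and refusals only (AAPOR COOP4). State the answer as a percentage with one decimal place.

48.4%

Numerator: 79 + 10 = 89
Base: 79 + 10 + 95 = 184
COOP4 = 89 / 184 = 0.4837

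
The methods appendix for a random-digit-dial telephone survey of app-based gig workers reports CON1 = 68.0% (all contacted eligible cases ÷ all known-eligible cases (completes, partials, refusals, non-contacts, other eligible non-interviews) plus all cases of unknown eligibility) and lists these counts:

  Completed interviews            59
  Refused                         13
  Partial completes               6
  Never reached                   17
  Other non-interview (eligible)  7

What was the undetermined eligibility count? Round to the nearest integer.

23

Numerator = 59 + 6 + 13 + 7 = 85
CON1 = 85 / D = 0.680
D = 85 / 0.680 = 125.0
Other denominator terms total 102
undetermined eligibility = 125.0 − 102 ≈ 23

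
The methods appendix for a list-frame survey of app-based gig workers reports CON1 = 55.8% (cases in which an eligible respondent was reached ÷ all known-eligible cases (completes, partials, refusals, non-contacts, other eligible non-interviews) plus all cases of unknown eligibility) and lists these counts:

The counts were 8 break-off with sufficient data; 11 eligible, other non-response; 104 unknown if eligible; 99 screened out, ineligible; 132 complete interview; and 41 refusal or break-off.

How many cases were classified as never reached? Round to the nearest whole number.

Numerator: 132 + 8 + 41 + 11 = 192
CON1 = 192 / D = 0.558
D = 192 / 0.558 = 344.1
Other denominator terms total 296
never reached = 344.1 − 296 ≈ 48

48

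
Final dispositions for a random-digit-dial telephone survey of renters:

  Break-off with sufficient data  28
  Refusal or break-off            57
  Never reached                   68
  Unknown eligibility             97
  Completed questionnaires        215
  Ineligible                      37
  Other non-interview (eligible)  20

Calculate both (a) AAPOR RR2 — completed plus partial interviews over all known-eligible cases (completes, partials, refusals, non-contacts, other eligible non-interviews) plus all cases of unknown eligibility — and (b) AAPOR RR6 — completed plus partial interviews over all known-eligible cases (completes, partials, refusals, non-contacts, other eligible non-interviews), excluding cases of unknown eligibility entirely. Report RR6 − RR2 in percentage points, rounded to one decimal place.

Num: 215 + 28 = 243
Denominator: 215 + 28 + 57 + 68 + 20 + 97 = 485
RR2 = 243 / 485 = 0.5010
Denominator: 215 + 28 + 57 + 68 + 20 = 388
RR6 = 243 / 388 = 0.6263
Difference = 62.63 − 50.10 = 12.53 percentage points

12.5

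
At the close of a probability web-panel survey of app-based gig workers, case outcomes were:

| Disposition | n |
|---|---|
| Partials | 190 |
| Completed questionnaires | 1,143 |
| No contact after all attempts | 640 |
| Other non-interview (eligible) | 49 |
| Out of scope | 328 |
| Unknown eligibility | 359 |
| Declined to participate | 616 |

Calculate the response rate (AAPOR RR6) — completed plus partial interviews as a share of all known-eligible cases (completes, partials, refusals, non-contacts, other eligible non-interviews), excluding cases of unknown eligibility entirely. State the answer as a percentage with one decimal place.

50.5%

Num → 1143 + 190 = 1333
Denominator → 1143 + 190 + 616 + 640 + 49 = 2638
RR6 = 1333 / 2638 = 0.5053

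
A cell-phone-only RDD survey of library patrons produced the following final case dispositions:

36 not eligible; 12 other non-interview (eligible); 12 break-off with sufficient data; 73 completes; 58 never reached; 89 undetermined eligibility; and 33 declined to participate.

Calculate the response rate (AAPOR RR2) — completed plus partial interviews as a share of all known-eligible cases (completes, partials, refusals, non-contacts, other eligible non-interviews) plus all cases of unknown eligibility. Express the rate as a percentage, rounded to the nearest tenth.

30.7%

Top: 73 + 12 = 85
Base: 73 + 12 + 33 + 58 + 12 + 89 = 277
RR2 = 85 / 277 = 0.3069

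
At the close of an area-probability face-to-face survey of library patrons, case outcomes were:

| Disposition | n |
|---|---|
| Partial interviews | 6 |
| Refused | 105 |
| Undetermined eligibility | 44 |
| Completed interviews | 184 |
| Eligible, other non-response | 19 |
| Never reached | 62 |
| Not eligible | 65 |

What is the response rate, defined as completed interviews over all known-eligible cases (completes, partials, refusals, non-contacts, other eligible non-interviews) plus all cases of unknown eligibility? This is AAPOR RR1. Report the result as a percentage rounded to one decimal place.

Num → 184
Base → 184 + 6 + 105 + 62 + 19 + 44 = 420
RR1 = 184 / 420 = 0.4381

43.8%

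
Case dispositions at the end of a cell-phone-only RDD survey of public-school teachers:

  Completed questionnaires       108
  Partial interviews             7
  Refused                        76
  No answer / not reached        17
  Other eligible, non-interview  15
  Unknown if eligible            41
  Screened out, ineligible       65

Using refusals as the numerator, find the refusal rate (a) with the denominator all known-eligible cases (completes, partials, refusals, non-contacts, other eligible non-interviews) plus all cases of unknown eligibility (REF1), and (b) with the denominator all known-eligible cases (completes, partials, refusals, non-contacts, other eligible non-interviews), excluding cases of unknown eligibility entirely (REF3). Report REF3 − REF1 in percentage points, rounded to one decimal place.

Top → 76
Denominator → 108 + 7 + 76 + 17 + 15 + 41 = 264
REF1 = 76 / 264 = 0.2879
Denominator → 108 + 7 + 76 + 17 + 15 = 223
REF3 = 76 / 223 = 0.3408
Difference = 34.08 − 28.79 = 5.29 percentage points

5.3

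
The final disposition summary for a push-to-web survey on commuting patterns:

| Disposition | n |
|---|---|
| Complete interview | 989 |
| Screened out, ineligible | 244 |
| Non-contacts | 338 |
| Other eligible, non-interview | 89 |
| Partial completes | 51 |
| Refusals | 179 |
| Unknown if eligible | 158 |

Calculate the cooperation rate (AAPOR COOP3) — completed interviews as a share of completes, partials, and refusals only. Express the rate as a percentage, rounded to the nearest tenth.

81.1%

Numerator: 989
Base: 989 + 51 + 179 = 1219
COOP3 = 989 / 1219 = 0.8113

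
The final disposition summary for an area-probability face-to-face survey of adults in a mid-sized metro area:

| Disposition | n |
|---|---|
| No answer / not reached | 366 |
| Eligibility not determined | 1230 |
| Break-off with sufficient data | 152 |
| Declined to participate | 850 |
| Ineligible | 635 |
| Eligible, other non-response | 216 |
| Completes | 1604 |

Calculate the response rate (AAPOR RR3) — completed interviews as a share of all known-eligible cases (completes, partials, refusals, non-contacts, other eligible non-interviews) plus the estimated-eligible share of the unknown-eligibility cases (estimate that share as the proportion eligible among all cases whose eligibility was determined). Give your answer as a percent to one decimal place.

Top = 1604
Determined eligible = 1604 + 152 + 850 + 366 + 216 = 3188
e = 3188 / (3188 + 635) = 3188 / 3823 = 0.8339
e × U = 0.8339 × 1230 = 1025.70
Denom = 3188 + 1025.70 = 4213.70
RR3 = 1604 / 4213.70 = 0.3807

38.1%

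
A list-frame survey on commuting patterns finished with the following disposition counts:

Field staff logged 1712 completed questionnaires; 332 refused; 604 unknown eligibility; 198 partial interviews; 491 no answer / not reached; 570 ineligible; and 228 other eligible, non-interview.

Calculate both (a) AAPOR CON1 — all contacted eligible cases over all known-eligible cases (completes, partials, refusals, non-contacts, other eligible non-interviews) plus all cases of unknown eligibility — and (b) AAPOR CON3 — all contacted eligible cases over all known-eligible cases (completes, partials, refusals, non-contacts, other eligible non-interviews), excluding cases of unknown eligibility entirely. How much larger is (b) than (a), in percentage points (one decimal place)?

Top = 1712 + 198 + 332 + 228 = 2470
Denominator = 1712 + 198 + 332 + 491 + 228 + 604 = 3565
CON1 = 2470 / 3565 = 0.6928
Denominator = 1712 + 198 + 332 + 491 + 228 = 2961
CON3 = 2470 / 2961 = 0.8342
Difference = 83.42 − 69.28 = 14.14 percentage points

14.1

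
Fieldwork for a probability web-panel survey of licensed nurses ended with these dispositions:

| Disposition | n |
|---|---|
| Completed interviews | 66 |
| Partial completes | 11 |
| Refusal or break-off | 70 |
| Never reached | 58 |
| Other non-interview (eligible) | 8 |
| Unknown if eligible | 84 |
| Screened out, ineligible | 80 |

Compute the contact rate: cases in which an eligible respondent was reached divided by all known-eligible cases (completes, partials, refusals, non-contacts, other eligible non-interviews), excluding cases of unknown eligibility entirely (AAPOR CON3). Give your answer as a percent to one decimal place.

72.8%

Numerator: 66 + 11 + 70 + 8 = 155
Base: 66 + 11 + 70 + 58 + 8 = 213
CON3 = 155 / 213 = 0.7277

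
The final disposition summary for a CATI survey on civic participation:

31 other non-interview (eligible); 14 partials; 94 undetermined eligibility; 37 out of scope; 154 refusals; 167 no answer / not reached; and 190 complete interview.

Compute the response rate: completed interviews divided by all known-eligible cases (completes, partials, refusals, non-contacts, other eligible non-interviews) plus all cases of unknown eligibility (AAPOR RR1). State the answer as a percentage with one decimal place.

Top = 190
Base = 190 + 14 + 154 + 167 + 31 + 94 = 650
RR1 = 190 / 650 = 0.2923

29.2%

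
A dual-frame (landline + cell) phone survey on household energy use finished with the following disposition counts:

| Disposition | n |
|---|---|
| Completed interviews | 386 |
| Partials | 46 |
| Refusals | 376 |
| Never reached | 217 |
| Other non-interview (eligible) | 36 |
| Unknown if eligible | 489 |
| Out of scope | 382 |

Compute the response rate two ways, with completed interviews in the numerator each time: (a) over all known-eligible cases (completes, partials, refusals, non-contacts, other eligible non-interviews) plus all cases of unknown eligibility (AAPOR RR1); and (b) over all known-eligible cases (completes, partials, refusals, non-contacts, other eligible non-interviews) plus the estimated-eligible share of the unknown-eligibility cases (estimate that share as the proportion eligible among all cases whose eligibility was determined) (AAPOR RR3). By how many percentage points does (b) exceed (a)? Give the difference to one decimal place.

2.3

Num → 386
Denominator → 386 + 46 + 376 + 217 + 36 + 489 = 1550
RR1 = 386 / 1550 = 0.2490
Known eligible → 386 + 46 + 376 + 217 + 36 = 1061
e = 1061 / (1061 + 382) = 1061 / 1443 = 0.7353
Eligible share of unknowns → 0.7353 × 489 = 359.56
Denominator → 1061 + 359.56 = 1420.56
RR3 = 386 / 1420.56 = 0.2717
Difference = 27.17 − 24.90 = 2.27 percentage points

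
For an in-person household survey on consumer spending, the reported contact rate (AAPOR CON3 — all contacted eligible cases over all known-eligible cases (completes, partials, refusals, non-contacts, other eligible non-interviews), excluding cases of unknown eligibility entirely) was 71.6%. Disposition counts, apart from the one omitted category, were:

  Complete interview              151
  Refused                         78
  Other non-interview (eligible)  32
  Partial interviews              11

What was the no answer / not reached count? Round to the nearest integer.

Num = 151 + 11 + 78 + 32 = 272
CON3 = 272 / D = 0.716
D = 272 / 0.716 = 379.9
Rest of base = 272
no answer / not reached = 379.9 − 272 ≈ 108

108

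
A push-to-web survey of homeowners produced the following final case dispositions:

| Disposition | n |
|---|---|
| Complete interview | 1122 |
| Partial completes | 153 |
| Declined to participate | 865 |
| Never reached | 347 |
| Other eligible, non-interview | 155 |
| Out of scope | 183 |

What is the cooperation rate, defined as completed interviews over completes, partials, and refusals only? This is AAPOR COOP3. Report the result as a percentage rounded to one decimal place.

Top: 1122
Denom: 1122 + 153 + 865 = 2140
COOP3 = 1122 / 2140 = 0.5243

52.4%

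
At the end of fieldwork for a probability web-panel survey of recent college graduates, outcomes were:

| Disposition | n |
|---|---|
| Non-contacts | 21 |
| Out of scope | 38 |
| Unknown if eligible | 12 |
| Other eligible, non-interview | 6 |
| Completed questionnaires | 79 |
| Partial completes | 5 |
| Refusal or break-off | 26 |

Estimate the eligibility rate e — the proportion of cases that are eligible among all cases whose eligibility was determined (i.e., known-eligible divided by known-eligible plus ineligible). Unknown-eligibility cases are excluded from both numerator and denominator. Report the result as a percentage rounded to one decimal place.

78.3%

Known eligible → 79 + 5 + 26 + 21 + 6 = 137
e = 137 / (137 + 38) = 137 / 175 = 0.7829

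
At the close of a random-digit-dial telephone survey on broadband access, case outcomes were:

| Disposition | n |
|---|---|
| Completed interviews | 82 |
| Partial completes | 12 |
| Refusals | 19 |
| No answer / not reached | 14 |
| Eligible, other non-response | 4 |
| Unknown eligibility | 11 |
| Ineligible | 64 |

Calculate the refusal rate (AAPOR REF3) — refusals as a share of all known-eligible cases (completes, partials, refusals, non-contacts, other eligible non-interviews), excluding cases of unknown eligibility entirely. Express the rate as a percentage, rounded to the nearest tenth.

14.5%

Top = 19
Denominator = 82 + 12 + 19 + 14 + 4 = 131
REF3 = 19 / 131 = 0.1450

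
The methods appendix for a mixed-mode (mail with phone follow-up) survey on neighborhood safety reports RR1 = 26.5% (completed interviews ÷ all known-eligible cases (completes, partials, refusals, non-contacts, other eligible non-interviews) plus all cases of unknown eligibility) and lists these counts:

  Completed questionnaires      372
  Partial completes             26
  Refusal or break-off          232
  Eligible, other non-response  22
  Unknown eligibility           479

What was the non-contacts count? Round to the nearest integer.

273

RR1 = 372 / D = 0.265
D = 372 / 0.265 = 1403.8
Remaining denominator categories sum to 1131
non-contacts = 1403.8 − 1131 ≈ 273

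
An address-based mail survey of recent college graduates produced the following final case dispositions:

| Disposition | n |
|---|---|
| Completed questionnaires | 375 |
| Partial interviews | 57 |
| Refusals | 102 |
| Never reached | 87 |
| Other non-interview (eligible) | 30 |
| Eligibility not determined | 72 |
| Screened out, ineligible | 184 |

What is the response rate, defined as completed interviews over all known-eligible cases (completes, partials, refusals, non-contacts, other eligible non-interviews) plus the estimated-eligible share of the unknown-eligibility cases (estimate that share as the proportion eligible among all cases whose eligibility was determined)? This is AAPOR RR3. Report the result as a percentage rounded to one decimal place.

Numerator = 375
Eligible (known) = 375 + 57 + 102 + 87 + 30 = 651
e = 651 / (651 + 184) = 651 / 835 = 0.7796
Estimated eligible among unknowns = 0.7796 × 72 = 56.13
Denom = 651 + 56.13 = 707.13
RR3 = 375 / 707.13 = 0.5303

53.0%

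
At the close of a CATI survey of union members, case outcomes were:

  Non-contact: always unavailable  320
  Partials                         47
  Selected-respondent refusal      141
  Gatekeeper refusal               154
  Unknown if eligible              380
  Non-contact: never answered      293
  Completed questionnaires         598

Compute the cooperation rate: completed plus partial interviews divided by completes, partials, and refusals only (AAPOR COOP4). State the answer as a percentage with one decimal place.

68.6%

Refusals = 154 + 141 = 295
No contact after all attempts = 293 + 320 = 613
Top: 598 + 47 = 645
Denom: 598 + 47 + 295 = 940
COOP4 = 645 / 940 = 0.6862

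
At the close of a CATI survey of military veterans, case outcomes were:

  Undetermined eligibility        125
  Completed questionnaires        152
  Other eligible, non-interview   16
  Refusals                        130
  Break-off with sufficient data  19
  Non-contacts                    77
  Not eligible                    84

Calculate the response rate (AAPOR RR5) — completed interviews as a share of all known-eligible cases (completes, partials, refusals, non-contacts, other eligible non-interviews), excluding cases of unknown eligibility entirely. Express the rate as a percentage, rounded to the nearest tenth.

38.6%

Top → 152
Denominator → 152 + 19 + 130 + 77 + 16 = 394
RR5 = 152 / 394 = 0.3858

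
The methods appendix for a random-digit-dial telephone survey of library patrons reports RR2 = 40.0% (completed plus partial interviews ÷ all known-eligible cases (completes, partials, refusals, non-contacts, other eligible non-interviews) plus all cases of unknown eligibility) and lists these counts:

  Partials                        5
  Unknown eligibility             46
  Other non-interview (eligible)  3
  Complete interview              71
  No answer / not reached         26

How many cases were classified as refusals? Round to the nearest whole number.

Top → 71 + 5 = 76
RR2 = 76 / D = 0.400
D = 76 / 0.400 = 190.0
Remaining denominator categories sum to 151
refusals = 190.0 − 151 ≈ 39

39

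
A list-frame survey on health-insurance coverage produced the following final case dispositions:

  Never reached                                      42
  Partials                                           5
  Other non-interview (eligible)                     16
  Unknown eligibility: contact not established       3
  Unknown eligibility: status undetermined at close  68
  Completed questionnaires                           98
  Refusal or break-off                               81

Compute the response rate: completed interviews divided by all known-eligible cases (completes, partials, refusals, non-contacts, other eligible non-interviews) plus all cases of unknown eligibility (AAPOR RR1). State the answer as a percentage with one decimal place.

31.3%

Undetermined eligibility = 3 + 68 = 71
Numerator → 98
Denominator → 98 + 5 + 81 + 42 + 16 + 71 = 313
RR1 = 98 / 313 = 0.3131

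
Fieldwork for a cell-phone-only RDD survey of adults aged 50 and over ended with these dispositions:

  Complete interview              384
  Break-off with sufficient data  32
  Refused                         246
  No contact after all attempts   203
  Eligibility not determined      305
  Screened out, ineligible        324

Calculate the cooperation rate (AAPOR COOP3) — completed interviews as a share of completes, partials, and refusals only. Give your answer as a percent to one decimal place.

58.0%

Numerator → 384
Base → 384 + 32 + 246 = 662
COOP3 = 384 / 662 = 0.5801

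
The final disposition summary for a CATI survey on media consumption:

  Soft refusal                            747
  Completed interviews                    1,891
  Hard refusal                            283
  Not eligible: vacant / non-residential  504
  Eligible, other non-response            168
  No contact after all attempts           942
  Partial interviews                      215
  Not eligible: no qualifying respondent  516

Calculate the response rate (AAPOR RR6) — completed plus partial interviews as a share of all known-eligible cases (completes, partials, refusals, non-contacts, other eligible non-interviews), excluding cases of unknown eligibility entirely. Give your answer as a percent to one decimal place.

49.6%

Declined to participate = 283 + 747 = 1030
Out of scope = 516 + 504 = 1020
Num: 1891 + 215 = 2106
Base: 1891 + 215 + 1030 + 942 + 168 = 4246
RR6 = 2106 / 4246 = 0.4960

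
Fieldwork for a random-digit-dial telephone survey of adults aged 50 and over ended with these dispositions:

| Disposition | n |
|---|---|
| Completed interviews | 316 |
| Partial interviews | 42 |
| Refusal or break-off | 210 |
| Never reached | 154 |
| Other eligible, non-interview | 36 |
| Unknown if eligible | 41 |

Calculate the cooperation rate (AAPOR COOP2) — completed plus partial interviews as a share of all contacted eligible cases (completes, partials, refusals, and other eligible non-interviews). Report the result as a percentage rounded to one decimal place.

59.3%

Numerator = 316 + 42 = 358
Base = 316 + 42 + 210 + 36 = 604
COOP2 = 358 / 604 = 0.5927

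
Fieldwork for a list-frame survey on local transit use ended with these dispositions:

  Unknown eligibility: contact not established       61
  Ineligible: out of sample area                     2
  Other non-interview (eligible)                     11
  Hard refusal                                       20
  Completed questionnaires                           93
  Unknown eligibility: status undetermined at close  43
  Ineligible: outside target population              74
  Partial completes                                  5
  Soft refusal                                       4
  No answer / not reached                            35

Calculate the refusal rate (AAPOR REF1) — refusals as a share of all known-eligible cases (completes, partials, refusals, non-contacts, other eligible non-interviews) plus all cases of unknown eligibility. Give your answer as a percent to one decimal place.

8.8%

Declined to participate = 20 + 4 = 24
Undetermined eligibility = 61 + 43 = 104
Not eligible = 74 + 2 = 76
Top: 24
Denom: 93 + 5 + 24 + 35 + 11 + 104 = 272
REF1 = 24 / 272 = 0.0882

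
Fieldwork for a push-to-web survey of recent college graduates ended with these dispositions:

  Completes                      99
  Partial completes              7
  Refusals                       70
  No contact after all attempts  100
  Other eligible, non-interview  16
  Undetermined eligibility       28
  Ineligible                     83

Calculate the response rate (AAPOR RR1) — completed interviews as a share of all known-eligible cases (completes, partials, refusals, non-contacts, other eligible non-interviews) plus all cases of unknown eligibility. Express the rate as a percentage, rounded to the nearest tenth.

Numerator: 99
Base: 99 + 7 + 70 + 100 + 16 + 28 = 320
RR1 = 99 / 320 = 0.3094

30.9%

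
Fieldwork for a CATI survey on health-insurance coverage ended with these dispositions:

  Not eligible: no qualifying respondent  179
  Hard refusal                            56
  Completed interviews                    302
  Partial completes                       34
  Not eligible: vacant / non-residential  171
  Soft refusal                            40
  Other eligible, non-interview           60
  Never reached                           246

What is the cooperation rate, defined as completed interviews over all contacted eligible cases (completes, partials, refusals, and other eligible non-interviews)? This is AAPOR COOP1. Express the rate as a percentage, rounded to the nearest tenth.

Refused = 56 + 40 = 96
Not eligible = 179 + 171 = 350
Num → 302
Denom → 302 + 34 + 96 + 60 = 492
COOP1 = 302 / 492 = 0.6138

61.4%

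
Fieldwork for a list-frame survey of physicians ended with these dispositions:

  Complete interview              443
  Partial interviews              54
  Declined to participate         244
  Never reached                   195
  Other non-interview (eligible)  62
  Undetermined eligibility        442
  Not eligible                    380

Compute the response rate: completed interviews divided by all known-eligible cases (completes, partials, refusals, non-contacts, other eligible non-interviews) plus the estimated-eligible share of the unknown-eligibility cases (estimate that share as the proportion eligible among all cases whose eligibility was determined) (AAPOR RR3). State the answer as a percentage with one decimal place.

33.6%

Num: 443
Determined eligible: 443 + 54 + 244 + 195 + 62 = 998
e = 998 / (998 + 380) = 998 / 1378 = 0.7242
Estimated eligible among unknowns: 0.7242 × 442 = 320.10
Denominator: 998 + 320.10 = 1318.10
RR3 = 443 / 1318.10 = 0.3361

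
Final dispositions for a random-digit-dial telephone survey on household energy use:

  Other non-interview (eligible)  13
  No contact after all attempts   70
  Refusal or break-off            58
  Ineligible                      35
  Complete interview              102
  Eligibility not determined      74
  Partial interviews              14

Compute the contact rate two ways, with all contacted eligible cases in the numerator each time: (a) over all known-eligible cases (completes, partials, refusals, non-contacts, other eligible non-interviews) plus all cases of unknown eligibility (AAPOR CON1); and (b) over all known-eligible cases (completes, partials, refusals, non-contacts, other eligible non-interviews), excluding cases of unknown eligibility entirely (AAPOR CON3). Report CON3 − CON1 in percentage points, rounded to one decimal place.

Top → 102 + 14 + 58 + 13 = 187
Denominator → 102 + 14 + 58 + 70 + 13 + 74 = 331
CON1 = 187 / 331 = 0.5650
Denominator → 102 + 14 + 58 + 70 + 13 = 257
CON3 = 187 / 257 = 0.7276
Difference = 72.76 − 56.50 = 16.26 percentage points

16.3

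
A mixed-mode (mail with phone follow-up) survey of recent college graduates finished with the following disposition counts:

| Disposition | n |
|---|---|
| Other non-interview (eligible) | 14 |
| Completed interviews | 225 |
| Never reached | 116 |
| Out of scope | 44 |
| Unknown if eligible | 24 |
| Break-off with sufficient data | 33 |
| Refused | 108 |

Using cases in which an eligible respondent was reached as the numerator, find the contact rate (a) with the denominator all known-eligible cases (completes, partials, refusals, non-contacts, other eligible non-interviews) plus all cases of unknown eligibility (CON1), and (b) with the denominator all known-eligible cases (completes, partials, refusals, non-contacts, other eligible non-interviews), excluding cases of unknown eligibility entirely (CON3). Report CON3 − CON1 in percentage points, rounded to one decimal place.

Num: 225 + 33 + 108 + 14 = 380
Denom: 225 + 33 + 108 + 116 + 14 + 24 = 520
CON1 = 380 / 520 = 0.7308
Denom: 225 + 33 + 108 + 116 + 14 = 496
CON3 = 380 / 496 = 0.7661
Difference = 76.61 − 73.08 = 3.53 percentage points

3.5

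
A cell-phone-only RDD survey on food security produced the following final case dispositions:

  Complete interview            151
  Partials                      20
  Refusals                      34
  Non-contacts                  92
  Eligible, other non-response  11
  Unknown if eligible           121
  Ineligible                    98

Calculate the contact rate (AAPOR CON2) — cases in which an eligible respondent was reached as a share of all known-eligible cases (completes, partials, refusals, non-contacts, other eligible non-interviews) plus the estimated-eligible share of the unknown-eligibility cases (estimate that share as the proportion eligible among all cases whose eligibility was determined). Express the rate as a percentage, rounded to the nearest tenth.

Num → 151 + 20 + 34 + 11 = 216
Eligible (known) → 151 + 20 + 34 + 92 + 11 = 308
e = 308 / (308 + 98) = 308 / 406 = 0.7586
Eligible share of unknowns → 0.7586 × 121 = 91.79
Denominator → 308 + 91.79 = 399.79
CON2 = 216 / 399.79 = 0.5403

54.0%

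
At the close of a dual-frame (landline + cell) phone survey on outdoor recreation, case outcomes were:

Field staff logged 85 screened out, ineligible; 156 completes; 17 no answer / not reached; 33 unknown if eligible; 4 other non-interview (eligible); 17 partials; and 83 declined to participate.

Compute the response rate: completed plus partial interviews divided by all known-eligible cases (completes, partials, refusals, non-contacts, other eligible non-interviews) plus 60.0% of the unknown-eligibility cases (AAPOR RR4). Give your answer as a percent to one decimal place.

58.3%

Numerator → 156 + 17 = 173
Known eligible → 156 + 17 + 83 + 17 + 4 = 277
Eligible share of unknowns → 0.6000 × 33 = 19.80
Denom → 277 + 19.80 = 296.80
RR4 = 173 / 296.80 = 0.5829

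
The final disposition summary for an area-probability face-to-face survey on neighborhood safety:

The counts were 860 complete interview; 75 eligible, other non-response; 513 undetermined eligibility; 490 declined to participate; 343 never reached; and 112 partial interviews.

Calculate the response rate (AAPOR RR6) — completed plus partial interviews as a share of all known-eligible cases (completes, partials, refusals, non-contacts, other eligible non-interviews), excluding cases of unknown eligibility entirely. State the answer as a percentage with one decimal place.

51.7%

Numerator → 860 + 112 = 972
Denom → 860 + 112 + 490 + 343 + 75 = 1880
RR6 = 972 / 1880 = 0.5170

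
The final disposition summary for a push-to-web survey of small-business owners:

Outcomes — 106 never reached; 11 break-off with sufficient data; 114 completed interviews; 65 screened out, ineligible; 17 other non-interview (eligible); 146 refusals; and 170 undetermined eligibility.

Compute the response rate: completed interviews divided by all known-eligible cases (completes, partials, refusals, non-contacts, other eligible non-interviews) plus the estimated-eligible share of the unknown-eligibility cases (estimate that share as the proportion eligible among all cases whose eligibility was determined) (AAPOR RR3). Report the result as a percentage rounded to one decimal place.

21.1%

Numerator → 114
Eligible (known) → 114 + 11 + 146 + 106 + 17 = 394
e = 394 / (394 + 65) = 394 / 459 = 0.8584
Eligible share of unknowns → 0.8584 × 170 = 145.93
Denominator → 394 + 145.93 = 539.93
RR3 = 114 / 539.93 = 0.2111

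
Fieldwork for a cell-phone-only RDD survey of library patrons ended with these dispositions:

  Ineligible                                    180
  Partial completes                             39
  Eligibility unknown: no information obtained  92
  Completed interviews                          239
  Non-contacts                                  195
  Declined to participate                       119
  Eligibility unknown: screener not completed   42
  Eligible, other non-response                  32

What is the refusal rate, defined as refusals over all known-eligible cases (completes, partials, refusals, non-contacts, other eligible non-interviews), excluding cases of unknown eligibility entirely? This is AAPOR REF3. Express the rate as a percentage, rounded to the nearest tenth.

19.1%

Undetermined eligibility = 42 + 92 = 134
Numerator: 119
Denom: 239 + 39 + 119 + 195 + 32 = 624
REF3 = 119 / 624 = 0.1907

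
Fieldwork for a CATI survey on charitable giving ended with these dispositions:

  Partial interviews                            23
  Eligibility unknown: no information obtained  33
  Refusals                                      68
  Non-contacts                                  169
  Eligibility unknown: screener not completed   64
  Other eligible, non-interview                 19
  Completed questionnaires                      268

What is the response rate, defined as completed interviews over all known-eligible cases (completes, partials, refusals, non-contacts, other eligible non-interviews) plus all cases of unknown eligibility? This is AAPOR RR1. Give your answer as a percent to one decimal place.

41.6%

Undetermined eligibility = 64 + 33 = 97
Top → 268
Base → 268 + 23 + 68 + 169 + 19 + 97 = 644
RR1 = 268 / 644 = 0.4161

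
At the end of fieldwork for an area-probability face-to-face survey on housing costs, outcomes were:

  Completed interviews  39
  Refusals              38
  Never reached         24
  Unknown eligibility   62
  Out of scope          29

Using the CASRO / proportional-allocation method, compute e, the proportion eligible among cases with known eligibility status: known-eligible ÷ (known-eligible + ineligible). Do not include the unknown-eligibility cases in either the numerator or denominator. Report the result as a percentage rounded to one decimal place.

77.7%

Known eligible → 39 + 38 + 24 = 101
e = 101 / (101 + 29) = 101 / 130 = 0.7769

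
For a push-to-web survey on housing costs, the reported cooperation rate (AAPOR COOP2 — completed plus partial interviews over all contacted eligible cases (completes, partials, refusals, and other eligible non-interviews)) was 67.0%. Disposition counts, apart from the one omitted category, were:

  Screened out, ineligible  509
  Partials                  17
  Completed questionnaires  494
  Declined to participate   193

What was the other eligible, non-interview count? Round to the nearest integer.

59

Numerator: 494 + 17 = 511
COOP2 = 511 / D = 0.670
D = 511 / 0.670 = 762.7
Remaining denominator categories sum to 704
other eligible, non-interview = 762.7 − 704 ≈ 59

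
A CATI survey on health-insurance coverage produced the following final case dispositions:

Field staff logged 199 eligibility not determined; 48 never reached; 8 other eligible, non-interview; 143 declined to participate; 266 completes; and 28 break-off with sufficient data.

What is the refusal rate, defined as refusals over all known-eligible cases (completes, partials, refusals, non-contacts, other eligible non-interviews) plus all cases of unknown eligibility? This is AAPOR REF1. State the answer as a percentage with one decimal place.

20.7%

Numerator → 143
Denom → 266 + 28 + 143 + 48 + 8 + 199 = 692
REF1 = 143 / 692 = 0.2066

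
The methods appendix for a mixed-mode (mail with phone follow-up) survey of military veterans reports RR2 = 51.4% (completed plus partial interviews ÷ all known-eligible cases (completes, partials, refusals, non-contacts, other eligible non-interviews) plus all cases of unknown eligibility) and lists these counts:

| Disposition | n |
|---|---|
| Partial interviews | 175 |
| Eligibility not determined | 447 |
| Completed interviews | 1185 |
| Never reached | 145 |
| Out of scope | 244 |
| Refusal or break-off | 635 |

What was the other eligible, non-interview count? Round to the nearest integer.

Top: 1185 + 175 = 1360
RR2 = 1360 / D = 0.514
D = 1360 / 0.514 = 2645.9
Rest of base = 2587
other eligible, non-interview = 2645.9 − 2587 ≈ 59

59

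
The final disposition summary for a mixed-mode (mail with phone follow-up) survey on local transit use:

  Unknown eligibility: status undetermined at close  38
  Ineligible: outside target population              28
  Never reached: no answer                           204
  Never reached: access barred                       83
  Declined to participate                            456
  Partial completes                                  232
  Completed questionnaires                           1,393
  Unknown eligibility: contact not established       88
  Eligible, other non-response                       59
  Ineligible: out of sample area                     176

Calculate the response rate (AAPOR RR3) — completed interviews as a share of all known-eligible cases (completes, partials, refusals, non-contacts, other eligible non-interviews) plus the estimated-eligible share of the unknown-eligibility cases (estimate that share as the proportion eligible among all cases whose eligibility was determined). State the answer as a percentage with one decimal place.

54.8%

Never reached = 204 + 83 = 287
Undetermined eligibility = 88 + 38 = 126
Screened out, ineligible = 28 + 176 = 204
Num: 1393
Known eligible: 1393 + 232 + 456 + 287 + 59 = 2427
e = 2427 / (2427 + 204) = 2427 / 2631 = 0.9225
Estimated eligible among unknowns: 0.9225 × 126 = 116.23
Denom: 2427 + 116.23 = 2543.23
RR3 = 1393 / 2543.23 = 0.5477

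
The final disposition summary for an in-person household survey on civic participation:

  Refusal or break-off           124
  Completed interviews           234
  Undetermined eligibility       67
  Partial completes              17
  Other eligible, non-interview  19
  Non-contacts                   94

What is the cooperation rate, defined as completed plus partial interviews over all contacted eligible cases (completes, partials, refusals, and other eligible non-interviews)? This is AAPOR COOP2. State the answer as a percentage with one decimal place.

63.7%

Numerator: 234 + 17 = 251
Base: 234 + 17 + 124 + 19 = 394
COOP2 = 251 / 394 = 0.6371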